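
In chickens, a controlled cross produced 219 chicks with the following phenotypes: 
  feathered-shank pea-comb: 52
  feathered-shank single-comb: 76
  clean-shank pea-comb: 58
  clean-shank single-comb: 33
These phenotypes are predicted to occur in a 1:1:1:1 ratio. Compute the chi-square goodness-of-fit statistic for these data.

Expected counts for N = 219 under a 1:1:1:1 ratio (total parts = 4):
  feathered-shank pea-comb: 219 × 1/4 = 54.75
  feathered-shank single-comb: 219 × 1/4 = 54.75
  clean-shank pea-comb: 219 × 1/4 = 54.75
  clean-shank single-comb: 219 × 1/4 = 54.75
χ² = Σ (O − E)² / E
  feathered-shank pea-comb: (52 − 54.75)² / 54.75 = 0.1381
  feathered-shank single-comb: (76 − 54.75)² / 54.75 = 8.2477
  clean-shank pea-comb: (58 − 54.75)² / 54.75 = 0.1929
  clean-shank single-comb: (33 − 54.75)² / 54.75 = 8.6404
χ² = 0.1381 + 8.2477 + 0.1929 + 8.6404 = 17.2191 ≈ 17.219

17.219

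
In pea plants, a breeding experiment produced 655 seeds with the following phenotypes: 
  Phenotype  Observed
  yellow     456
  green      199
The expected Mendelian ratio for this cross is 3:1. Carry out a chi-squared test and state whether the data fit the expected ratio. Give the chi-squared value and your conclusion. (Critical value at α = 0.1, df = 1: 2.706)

Expected counts for N = 655 under a 3:1 ratio (total parts = 4):
  yellow: 655 × 3/4 = 491.25
  green: 655 × 1/4 = 163.75
χ² = Σ (O − E)² / E
  yellow: (456 − 491.25)² / 491.25 = 2.5294
  green: (199 − 163.75)² / 163.75 = 7.5882
χ² = 2.5294 + 7.5882 = 10.1176 ≈ 10.118
Degrees of freedom = 2 − 1 = 1; critical value at α = 0.1 is 2.706.
Since 10.118 > 2.706, we reject the null hypothesis — the data do not fit the 3:1 ratio.

10.118; not consistent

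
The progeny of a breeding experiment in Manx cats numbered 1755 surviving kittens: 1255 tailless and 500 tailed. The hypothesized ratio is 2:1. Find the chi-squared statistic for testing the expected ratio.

18.526

Expected counts for N = 1755 under a 2:1 ratio (total parts = 3):
  tailless: 1755 × 2/3 = 1170
  tailed: 1755 × 1/3 = 585
χ² = Σ (O − E)² / E
  tailless: (1255 − 1170)² / 1170 = 6.1752
  tailed: (500 − 585)² / 585 = 12.3504
χ² = 6.1752 + 12.3504 = 18.5256 ≈ 18.526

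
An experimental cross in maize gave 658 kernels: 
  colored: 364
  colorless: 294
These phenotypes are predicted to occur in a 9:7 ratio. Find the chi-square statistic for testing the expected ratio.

0.232

Under the 9:7 hypothesis (Σ ratio = 16, N = 658):
  colored: 658 × 9/16 = 370.125
  colorless: 658 × 7/16 = 287.875
χ² = Σ (O − E)² / E
  colored: (364 − 370.125)² / 370.125 = 0.1014
  colorless: (294 − 287.875)² / 287.875 = 0.1303
χ² = 0.1014 + 0.1303 = 0.2317 ≈ 0.232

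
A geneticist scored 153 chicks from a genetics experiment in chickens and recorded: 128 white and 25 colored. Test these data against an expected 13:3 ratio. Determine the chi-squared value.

0.583

Expected counts for N = 153 under a 13:3 ratio (total parts = 16):
  white: 153 × 13/16 = 124.3125
  colored: 153 × 3/16 = 28.6875
χ² = Σ (O − E)² / E
  white: (128 − 124.3125)² / 124.3125 = 0.1094
  colored: (25 − 28.6875)² / 28.6875 = 0.4740
χ² = 0.1094 + 0.4740 = 0.5834 ≈ 0.583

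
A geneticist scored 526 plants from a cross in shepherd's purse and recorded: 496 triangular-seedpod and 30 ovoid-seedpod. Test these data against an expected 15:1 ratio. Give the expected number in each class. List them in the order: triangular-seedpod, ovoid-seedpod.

493.125, 32.875

Under the 15:1 hypothesis (Σ ratio = 16, N = 526):
  triangular-seedpod: 526 × 15/16 = 493.125
  ovoid-seedpod: 526 × 1/16 = 32.875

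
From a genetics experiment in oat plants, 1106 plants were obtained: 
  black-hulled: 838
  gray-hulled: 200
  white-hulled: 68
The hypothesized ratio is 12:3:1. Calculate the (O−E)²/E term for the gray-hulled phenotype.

0.262

Under the 12:3:1 hypothesis (Σ ratio = 16, N = 1106):
  black-hulled: 1106 × 12/16 = 829.5
  gray-hulled: 1106 × 3/16 = 207.375
  white-hulled: 1106 × 1/16 = 69.125
Contribution of gray-hulled: (200 − 207.375)² / 207.375 = 0.2623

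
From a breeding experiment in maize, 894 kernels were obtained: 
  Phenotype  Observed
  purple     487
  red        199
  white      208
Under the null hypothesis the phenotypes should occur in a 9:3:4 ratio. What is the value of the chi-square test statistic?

Under the 9:3:4 hypothesis (Σ ratio = 16, N = 894):
  purple: 894 × 9/16 = 502.875
  red: 894 × 3/16 = 167.625
  white: 894 × 4/16 = 223.5
χ² = Σ (O − E)² / E
  purple: (487 − 502.875)² / 502.875 = 0.5011
  red: (199 − 167.625)² / 167.625 = 5.8726
  white: (208 − 223.5)² / 223.5 = 1.0749
χ² = 0.5011 + 5.8726 + 1.0749 = 7.4486 ≈ 7.449

7.449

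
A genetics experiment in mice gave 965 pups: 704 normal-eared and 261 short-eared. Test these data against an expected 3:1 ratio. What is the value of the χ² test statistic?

2.156

Total ratio parts = 4. Expected numbers out of 965:
  normal-eared: 965 × 3/4 = 723.75
  short-eared: 965 × 1/4 = 241.25
χ² = Σ (O − E)² / E
  normal-eared: (704 − 723.75)² / 723.75 = 0.5389
  short-eared: (261 − 241.25)² / 241.25 = 1.6168
χ² = 0.5389 + 1.6168 = 2.1557 ≈ 2.156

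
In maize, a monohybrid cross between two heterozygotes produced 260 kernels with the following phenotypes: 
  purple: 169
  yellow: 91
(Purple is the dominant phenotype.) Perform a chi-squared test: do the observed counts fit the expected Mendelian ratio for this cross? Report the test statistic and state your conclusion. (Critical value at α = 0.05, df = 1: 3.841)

For a monohybrid cross between heterozygotes with complete dominance, the expected phenotypic ratio is 3:1.
Expected counts for N = 260 under a 3:1 ratio (total parts = 4):
  purple: 260 × 3/4 = 195
  yellow: 260 × 1/4 = 65
χ² = Σ (O − E)² / E
  purple: (169 − 195)² / 195 = 3.4667
  yellow: (91 − 65)² / 65 = 10.4000
χ² = 3.4667 + 10.4000 = 13.8667 ≈ 13.867
Degrees of freedom = 2 − 1 = 1; critical value at α = 0.05 is 3.841.
Since 13.867 > 3.841, we reject the null hypothesis — the data do not fit the 3:1 ratio.

13.867; not consistent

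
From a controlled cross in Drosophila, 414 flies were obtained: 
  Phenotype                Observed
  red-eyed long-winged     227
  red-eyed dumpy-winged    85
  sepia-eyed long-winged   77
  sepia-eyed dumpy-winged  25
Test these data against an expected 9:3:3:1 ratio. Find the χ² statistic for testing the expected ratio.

Expected counts for N = 414 under a 9:3:3:1 ratio (total parts = 16):
  red-eyed long-winged: 414 × 9/16 = 232.875
  red-eyed dumpy-winged: 414 × 3/16 = 77.625
  sepia-eyed long-winged: 414 × 3/16 = 77.625
  sepia-eyed dumpy-winged: 414 × 1/16 = 25.875
χ² = Σ (O − E)² / E
  red-eyed long-winged: (227 − 232.875)² / 232.875 = 0.1482
  red-eyed dumpy-winged: (85 − 77.625)² / 77.625 = 0.7007
  sepia-eyed long-winged: (77 − 77.625)² / 77.625 = 0.0050
  sepia-eyed dumpy-winged: (25 − 25.875)² / 25.875 = 0.0296
χ² = 0.1482 + 0.7007 + 0.0050 + 0.0296 = 0.8835 ≈ 0.884

0.884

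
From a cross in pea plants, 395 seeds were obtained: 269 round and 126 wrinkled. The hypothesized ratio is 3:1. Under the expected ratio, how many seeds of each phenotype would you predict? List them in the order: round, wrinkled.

296.25, 98.75

Expected counts for N = 395 under a 3:1 ratio (total parts = 4):
  round: 395 × 3/4 = 296.25
  wrinkled: 395 × 1/4 = 98.75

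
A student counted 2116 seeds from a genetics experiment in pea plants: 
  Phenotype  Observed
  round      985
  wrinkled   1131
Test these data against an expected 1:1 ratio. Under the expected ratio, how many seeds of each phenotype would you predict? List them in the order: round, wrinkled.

The 1:1 ratio has 2 parts, so with N = 2116 the expected counts are:
  round: 2116 × 1/2 = 1058
  wrinkled: 2116 × 1/2 = 1058

1058, 1058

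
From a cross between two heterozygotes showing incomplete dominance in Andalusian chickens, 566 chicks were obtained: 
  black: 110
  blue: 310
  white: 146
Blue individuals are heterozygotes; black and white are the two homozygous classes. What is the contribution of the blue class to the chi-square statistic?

With incomplete dominance, a heterozygote × heterozygote cross gives a 1:2:1 phenotypic ratio.
Expected counts for N = 566 under a 1:2:1 ratio (total parts = 4):
  black: 566 × 1/4 = 141.5
  blue: 566 × 2/4 = 283
  white: 566 × 1/4 = 141.5
Contribution of blue: (310 − 283)² / 283 = 2.5760

2.576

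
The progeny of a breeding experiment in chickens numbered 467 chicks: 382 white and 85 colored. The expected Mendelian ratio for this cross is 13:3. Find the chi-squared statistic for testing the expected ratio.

0.092

Expected counts for N = 467 under a 13:3 ratio (total parts = 16):
  white: 467 × 13/16 = 379.4375
  colored: 467 × 3/16 = 87.5625
χ² = Σ (O − E)² / E
  white: (382 − 379.4375)² / 379.4375 = 0.0173
  colored: (85 − 87.5625)² / 87.5625 = 0.0750
χ² = 0.0173 + 0.0750 = 0.0923 ≈ 0.092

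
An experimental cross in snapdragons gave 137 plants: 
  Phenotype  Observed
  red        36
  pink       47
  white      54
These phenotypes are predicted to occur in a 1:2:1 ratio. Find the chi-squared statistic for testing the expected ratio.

18.226

Total ratio parts = 4. Expected numbers out of 137:
  red: 137 × 1/4 = 34.25
  pink: 137 × 2/4 = 68.5
  white: 137 × 1/4 = 34.25
χ² = Σ (O − E)² / E
  red: (36 − 34.25)² / 34.25 = 0.0894
  pink: (47 − 68.5)² / 68.5 = 6.7482
  white: (54 − 34.25)² / 34.25 = 11.3887
χ² = 0.0894 + 6.7482 + 11.3887 = 18.2263 ≈ 18.226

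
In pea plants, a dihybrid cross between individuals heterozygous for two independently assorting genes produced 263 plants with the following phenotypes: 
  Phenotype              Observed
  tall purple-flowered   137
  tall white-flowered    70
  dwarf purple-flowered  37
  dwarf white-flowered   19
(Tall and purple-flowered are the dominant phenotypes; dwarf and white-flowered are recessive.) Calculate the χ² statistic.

A dihybrid F₂ with independent assortment and complete dominance at both loci gives a 9:3:3:1 phenotypic ratio.
Under the 9:3:3:1 hypothesis (Σ ratio = 16, N = 263):
  tall purple-flowered: 263 × 9/16 = 147.9375
  tall white-flowered: 263 × 3/16 = 49.3125
  dwarf purple-flowered: 263 × 3/16 = 49.3125
  dwarf white-flowered: 263 × 1/16 = 16.4375
χ² = Σ (O − E)² / E
  tall purple-flowered: (137 − 147.9375)² / 147.9375 = 0.8086
  tall white-flowered: (70 − 49.3125)² / 49.3125 = 8.6788
  dwarf purple-flowered: (37 − 49.3125)² / 49.3125 = 3.0742
  dwarf white-flowered: (19 − 16.4375)² / 16.4375 = 0.3995
χ² = 0.8086 + 8.6788 + 3.0742 + 0.3995 = 12.9611 ≈ 12.961

12.961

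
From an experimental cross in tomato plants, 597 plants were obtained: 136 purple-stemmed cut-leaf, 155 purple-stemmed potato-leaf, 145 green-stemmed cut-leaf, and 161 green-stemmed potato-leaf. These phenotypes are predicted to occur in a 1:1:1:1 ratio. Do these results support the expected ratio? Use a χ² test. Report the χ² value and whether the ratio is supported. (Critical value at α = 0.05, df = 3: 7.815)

The 1:1:1:1 ratio has 4 parts, so with N = 597 the expected counts are:
  purple-stemmed cut-leaf: 597 × 1/4 = 149.25
  purple-stemmed potato-leaf: 597 × 1/4 = 149.25
  green-stemmed cut-leaf: 597 × 1/4 = 149.25
  green-stemmed potato-leaf: 597 × 1/4 = 149.25
χ² = Σ (O − E)² / E
  purple-stemmed cut-leaf: (136 − 149.25)² / 149.25 = 1.1763
  purple-stemmed potato-leaf: (155 − 149.25)² / 149.25 = 0.2215
  green-stemmed cut-leaf: (145 − 149.25)² / 149.25 = 0.1210
  green-stemmed potato-leaf: (161 − 149.25)² / 149.25 = 0.9250
χ² = 1.1763 + 0.2215 + 0.1210 + 0.9250 = 2.4438 ≈ 2.444
Degrees of freedom = 4 − 1 = 3; critical value at α = 0.05 is 7.815.
Since 2.444 < 7.815, we fail to reject the null hypothesis — the data are consistent with the 1:1:1:1 ratio.

2.444; consistent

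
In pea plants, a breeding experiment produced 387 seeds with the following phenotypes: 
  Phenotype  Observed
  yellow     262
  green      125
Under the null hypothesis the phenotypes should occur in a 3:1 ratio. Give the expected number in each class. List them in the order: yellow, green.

290.25, 96.75

Expected counts for N = 387 under a 3:1 ratio (total parts = 4):
  yellow: 387 × 3/4 = 290.25
  green: 387 × 1/4 = 96.75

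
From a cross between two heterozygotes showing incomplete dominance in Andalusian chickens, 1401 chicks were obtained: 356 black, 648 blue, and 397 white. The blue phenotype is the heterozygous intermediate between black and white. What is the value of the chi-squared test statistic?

10.269

With incomplete dominance, a heterozygote × heterozygote cross gives a 1:2:1 phenotypic ratio.
Expected counts for N = 1401 under a 1:2:1 ratio (total parts = 4):
  black: 1401 × 1/4 = 350.25
  blue: 1401 × 2/4 = 700.5
  white: 1401 × 1/4 = 350.25
χ² = Σ (O − E)² / E
  black: (356 − 350.25)² / 350.25 = 0.0944
  blue: (648 − 700.5)² / 700.5 = 3.9347
  white: (397 − 350.25)² / 350.25 = 6.2400
χ² = 0.0944 + 3.9347 + 6.2400 = 10.2691 ≈ 10.269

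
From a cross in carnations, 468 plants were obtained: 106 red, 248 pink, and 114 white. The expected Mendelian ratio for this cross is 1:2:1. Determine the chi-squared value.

Under the 1:2:1 hypothesis (Σ ratio = 4, N = 468):
  red: 468 × 1/4 = 117
  pink: 468 × 2/4 = 234
  white: 468 × 1/4 = 117
χ² = Σ (O − E)² / E
  red: (106 − 117)² / 117 = 1.0342
  pink: (248 − 234)² / 234 = 0.8376
  white: (114 − 117)² / 117 = 0.0769
χ² = 1.0342 + 0.8376 + 0.0769 = 1.9487 ≈ 1.949

1.949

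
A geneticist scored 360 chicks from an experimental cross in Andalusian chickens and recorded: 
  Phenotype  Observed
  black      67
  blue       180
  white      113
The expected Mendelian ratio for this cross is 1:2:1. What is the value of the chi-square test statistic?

11.756

The 1:2:1 ratio has 4 parts, so with N = 360 the expected counts are:
  black: 360 × 1/4 = 90
  blue: 360 × 2/4 = 180
  white: 360 × 1/4 = 90
χ² = Σ (O − E)² / E
  black: (67 − 90)² / 90 = 5.8778
  blue: (180 − 180)² / 180 = 0.0000
  white: (113 − 90)² / 90 = 5.8778
χ² = 5.8778 + 0.0000 + 5.8778 = 11.7556 ≈ 11.756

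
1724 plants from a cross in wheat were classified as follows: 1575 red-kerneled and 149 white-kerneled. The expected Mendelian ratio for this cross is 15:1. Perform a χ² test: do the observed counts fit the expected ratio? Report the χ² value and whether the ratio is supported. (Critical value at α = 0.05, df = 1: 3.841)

Total ratio parts = 16. Expected numbers out of 1724:
  red-kerneled: 1724 × 15/16 = 1616.25
  white-kerneled: 1724 × 1/16 = 107.75
χ² = Σ (O − E)² / E
  red-kerneled: (1575 − 1616.25)² / 1616.25 = 1.0528
  white-kerneled: (149 − 107.75)² / 107.75 = 15.7918
χ² = 1.0528 + 15.7918 = 16.8446 ≈ 16.845
Degrees of freedom = 2 − 1 = 1; critical value at α = 0.05 is 3.841.
Since 16.845 > 3.841, we reject the null hypothesis — the data do not fit the 15:1 ratio.

16.845; not consistent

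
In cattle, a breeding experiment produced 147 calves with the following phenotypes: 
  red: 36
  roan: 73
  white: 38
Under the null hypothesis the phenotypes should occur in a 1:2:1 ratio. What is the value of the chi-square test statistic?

Under the 1:2:1 hypothesis (Σ ratio = 4, N = 147):
  red: 147 × 1/4 = 36.75
  roan: 147 × 2/4 = 73.5
  white: 147 × 1/4 = 36.75
χ² = Σ (O − E)² / E
  red: (36 − 36.75)² / 36.75 = 0.0153
  roan: (73 − 73.5)² / 73.5 = 0.0034
  white: (38 − 36.75)² / 36.75 = 0.0425
χ² = 0.0153 + 0.0034 + 0.0425 = 0.0612 ≈ 0.061

0.061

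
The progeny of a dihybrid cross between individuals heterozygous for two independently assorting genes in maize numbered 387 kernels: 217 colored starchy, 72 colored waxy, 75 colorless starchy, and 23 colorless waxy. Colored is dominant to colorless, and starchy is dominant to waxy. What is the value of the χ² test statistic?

A dihybrid F₂ with independent assortment and complete dominance at both loci gives a 9:3:3:1 phenotypic ratio.
Expected counts for N = 387 under a 9:3:3:1 ratio (total parts = 16):
  colored starchy: 387 × 9/16 = 217.6875
  colored waxy: 387 × 3/16 = 72.5625
  colorless starchy: 387 × 3/16 = 72.5625
  colorless waxy: 387 × 1/16 = 24.1875
χ² = Σ (O − E)² / E
  colored starchy: (217 − 217.6875)² / 217.6875 = 0.0022
  colored waxy: (72 − 72.5625)² / 72.5625 = 0.0044
  colorless starchy: (75 − 72.5625)² / 72.5625 = 0.0819
  colorless waxy: (23 − 24.1875)² / 24.1875 = 0.0583
χ² = 0.0022 + 0.0044 + 0.0819 + 0.0583 = 0.1468 ≈ 0.147

0.147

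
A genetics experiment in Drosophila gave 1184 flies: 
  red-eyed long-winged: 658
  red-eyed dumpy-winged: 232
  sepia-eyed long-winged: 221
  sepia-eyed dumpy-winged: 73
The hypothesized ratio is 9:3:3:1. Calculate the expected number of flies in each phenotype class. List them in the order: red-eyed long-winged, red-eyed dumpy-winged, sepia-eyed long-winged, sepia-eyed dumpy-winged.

Expected counts for N = 1184 under a 9:3:3:1 ratio (total parts = 16):
  red-eyed long-winged: 1184 × 9/16 = 666
  red-eyed dumpy-winged: 1184 × 3/16 = 222
  sepia-eyed long-winged: 1184 × 3/16 = 222
  sepia-eyed dumpy-winged: 1184 × 1/16 = 74

666, 222, 222, 74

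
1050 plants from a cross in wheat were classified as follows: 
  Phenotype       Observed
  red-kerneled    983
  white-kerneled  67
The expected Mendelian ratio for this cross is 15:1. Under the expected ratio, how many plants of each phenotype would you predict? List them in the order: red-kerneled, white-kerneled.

Expected counts for N = 1050 under a 15:1 ratio (total parts = 16):
  red-kerneled: 1050 × 15/16 = 984.375
  white-kerneled: 1050 × 1/16 = 65.625

984.375, 65.625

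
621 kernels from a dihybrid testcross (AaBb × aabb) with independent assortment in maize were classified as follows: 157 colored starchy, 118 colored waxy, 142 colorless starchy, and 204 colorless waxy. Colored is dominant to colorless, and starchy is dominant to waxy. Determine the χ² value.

A dihybrid testcross with independent assortment gives a 1:1:1:1 ratio.
Under the 1:1:1:1 hypothesis (Σ ratio = 4, N = 621):
  colored starchy: 621 × 1/4 = 155.25
  colored waxy: 621 × 1/4 = 155.25
  colorless starchy: 621 × 1/4 = 155.25
  colorless waxy: 621 × 1/4 = 155.25
χ² = Σ (O − E)² / E
  colored starchy: (157 − 155.25)² / 155.25 = 0.0197
  colored waxy: (118 − 155.25)² / 155.25 = 8.9376
  colorless starchy: (142 − 155.25)² / 155.25 = 1.1308
  colorless waxy: (204 − 155.25)² / 155.25 = 15.3080
χ² = 0.0197 + 8.9376 + 1.1308 + 15.3080 = 25.3961 ≈ 25.396

25.396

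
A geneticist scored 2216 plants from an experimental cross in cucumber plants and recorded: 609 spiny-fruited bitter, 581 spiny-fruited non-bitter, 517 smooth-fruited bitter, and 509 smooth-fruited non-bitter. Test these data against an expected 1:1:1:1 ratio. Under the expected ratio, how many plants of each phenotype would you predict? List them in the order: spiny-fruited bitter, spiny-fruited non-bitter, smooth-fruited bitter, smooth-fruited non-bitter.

Under the 1:1:1:1 hypothesis (Σ ratio = 4, N = 2216):
  spiny-fruited bitter: 2216 × 1/4 = 554
  spiny-fruited non-bitter: 2216 × 1/4 = 554
  smooth-fruited bitter: 2216 × 1/4 = 554
  smooth-fruited non-bitter: 2216 × 1/4 = 554

554, 554, 554, 554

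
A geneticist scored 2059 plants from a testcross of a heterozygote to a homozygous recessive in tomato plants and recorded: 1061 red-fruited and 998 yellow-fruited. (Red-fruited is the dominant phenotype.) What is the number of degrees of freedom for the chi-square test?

A testcross of a heterozygote (Aa × aa) gives a 1:1 phenotypic ratio.
A goodness-of-fit test with 2 phenotype classes has df = 2 − 1 = 1.

1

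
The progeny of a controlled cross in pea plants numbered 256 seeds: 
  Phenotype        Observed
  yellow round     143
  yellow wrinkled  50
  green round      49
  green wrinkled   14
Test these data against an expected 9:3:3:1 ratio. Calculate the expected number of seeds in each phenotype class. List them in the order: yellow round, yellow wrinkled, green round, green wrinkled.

144, 48, 48, 16

Total ratio parts = 16. Expected numbers out of 256:
  yellow round: 256 × 9/16 = 144
  yellow wrinkled: 256 × 3/16 = 48
  green round: 256 × 3/16 = 48
  green wrinkled: 256 × 1/16 = 16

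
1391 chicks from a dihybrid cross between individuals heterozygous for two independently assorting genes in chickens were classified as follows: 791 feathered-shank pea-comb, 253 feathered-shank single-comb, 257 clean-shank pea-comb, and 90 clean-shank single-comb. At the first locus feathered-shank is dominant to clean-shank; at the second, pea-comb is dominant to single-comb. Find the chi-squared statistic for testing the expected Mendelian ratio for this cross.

0.491

A dihybrid F₂ with independent assortment and complete dominance at both loci gives a 9:3:3:1 phenotypic ratio.
Under the 9:3:3:1 hypothesis (Σ ratio = 16, N = 1391):
  feathered-shank pea-comb: 1391 × 9/16 = 782.4375
  feathered-shank single-comb: 1391 × 3/16 = 260.8125
  clean-shank pea-comb: 1391 × 3/16 = 260.8125
  clean-shank single-comb: 1391 × 1/16 = 86.9375
χ² = Σ (O − E)² / E
  feathered-shank pea-comb: (791 − 782.4375)² / 782.4375 = 0.0937
  feathered-shank single-comb: (253 − 260.8125)² / 260.8125 = 0.2340
  clean-shank pea-comb: (257 − 260.8125)² / 260.8125 = 0.0557
  clean-shank single-comb: (90 − 86.9375)² / 86.9375 = 0.1079
χ² = 0.0937 + 0.2340 + 0.0557 + 0.1079 = 0.4913 ≈ 0.491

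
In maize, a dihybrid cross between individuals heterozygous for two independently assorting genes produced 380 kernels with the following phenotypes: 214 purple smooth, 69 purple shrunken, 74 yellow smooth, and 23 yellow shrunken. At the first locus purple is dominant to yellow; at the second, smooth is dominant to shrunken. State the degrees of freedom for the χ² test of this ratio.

3

A dihybrid F₂ with independent assortment and complete dominance at both loci gives a 9:3:3:1 phenotypic ratio.
A goodness-of-fit test with 4 phenotype classes has df = 4 − 1 = 3.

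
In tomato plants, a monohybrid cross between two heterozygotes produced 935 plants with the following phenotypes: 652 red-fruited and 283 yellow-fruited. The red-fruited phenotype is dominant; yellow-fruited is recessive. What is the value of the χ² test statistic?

For a monohybrid cross between heterozygotes with complete dominance, the expected phenotypic ratio is 3:1.
Expected counts for N = 935 under a 3:1 ratio (total parts = 4):
  red-fruited: 935 × 3/4 = 701.25
  yellow-fruited: 935 × 1/4 = 233.75
χ² = Σ (O − E)² / E
  red-fruited: (652 − 701.25)² / 701.25 = 3.4589
  yellow-fruited: (283 − 233.75)² / 233.75 = 10.3767
χ² = 3.4589 + 10.3767 = 13.8356 ≈ 13.836

13.836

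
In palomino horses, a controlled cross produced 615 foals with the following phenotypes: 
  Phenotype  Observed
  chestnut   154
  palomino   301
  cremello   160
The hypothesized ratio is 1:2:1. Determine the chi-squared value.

0.392

Under the 1:2:1 hypothesis (Σ ratio = 4, N = 615):
  chestnut: 615 × 1/4 = 153.75
  palomino: 615 × 2/4 = 307.5
  cremello: 615 × 1/4 = 153.75
χ² = Σ (O − E)² / E
  chestnut: (154 − 153.75)² / 153.75 = 0.0004
  palomino: (301 − 307.5)² / 307.5 = 0.1374
  cremello: (160 − 153.75)² / 153.75 = 0.2541
χ² = 0.0004 + 0.1374 + 0.2541 = 0.3919 ≈ 0.392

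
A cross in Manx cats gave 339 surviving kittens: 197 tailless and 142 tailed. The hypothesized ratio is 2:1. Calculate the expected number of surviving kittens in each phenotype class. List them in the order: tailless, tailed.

Expected counts for N = 339 under a 2:1 ratio (total parts = 3):
  tailless: 339 × 2/3 = 226
  tailed: 339 × 1/3 = 113

226, 113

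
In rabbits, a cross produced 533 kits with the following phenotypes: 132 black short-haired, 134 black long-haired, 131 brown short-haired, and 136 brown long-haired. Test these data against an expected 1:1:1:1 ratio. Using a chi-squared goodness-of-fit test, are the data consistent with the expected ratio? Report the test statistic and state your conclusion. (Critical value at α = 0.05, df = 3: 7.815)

0.111; consistent

Total ratio parts = 4. Expected numbers out of 533:
  black short-haired: 533 × 1/4 = 133.25
  black long-haired: 533 × 1/4 = 133.25
  brown short-haired: 533 × 1/4 = 133.25
  brown long-haired: 533 × 1/4 = 133.25
χ² = Σ (O − E)² / E
  black short-haired: (132 − 133.25)² / 133.25 = 0.0117
  black long-haired: (134 − 133.25)² / 133.25 = 0.0042
  brown short-haired: (131 − 133.25)² / 133.25 = 0.0380
  brown long-haired: (136 − 133.25)² / 133.25 = 0.0568
χ² = 0.0117 + 0.0042 + 0.0380 + 0.0568 = 0.1107 ≈ 0.111
Degrees of freedom = 4 − 1 = 3; critical value at α = 0.05 is 7.815.
Since 0.111 < 7.815, we fail to reject the null hypothesis — the data are consistent with the 1:1:1:1 ratio.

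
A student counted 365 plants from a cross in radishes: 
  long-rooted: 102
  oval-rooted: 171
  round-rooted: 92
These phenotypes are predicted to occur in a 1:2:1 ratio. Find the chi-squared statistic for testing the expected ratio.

The 1:2:1 ratio has 4 parts, so with N = 365 the expected counts are:
  long-rooted: 365 × 1/4 = 91.25
  oval-rooted: 365 × 2/4 = 182.5
  round-rooted: 365 × 1/4 = 91.25
χ² = Σ (O − E)² / E
  long-rooted: (102 − 91.25)² / 91.25 = 1.2664
  oval-rooted: (171 − 182.5)² / 182.5 = 0.7247
  round-rooted: (92 − 91.25)² / 91.25 = 0.0062
χ² = 1.2664 + 0.7247 + 0.0062 = 1.9973 ≈ 1.997

1.997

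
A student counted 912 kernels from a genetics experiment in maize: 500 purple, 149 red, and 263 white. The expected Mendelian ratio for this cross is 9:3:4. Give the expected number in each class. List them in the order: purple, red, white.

513, 171, 228

Under the 9:3:4 hypothesis (Σ ratio = 16, N = 912):
  purple: 912 × 9/16 = 513
  red: 912 × 3/16 = 171
  white: 912 × 4/16 = 228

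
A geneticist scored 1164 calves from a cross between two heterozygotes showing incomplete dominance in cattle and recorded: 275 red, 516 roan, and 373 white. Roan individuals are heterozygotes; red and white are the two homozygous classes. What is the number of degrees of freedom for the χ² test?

With incomplete dominance, a heterozygote × heterozygote cross gives a 1:2:1 phenotypic ratio.
A goodness-of-fit test with 3 phenotype classes has df = 3 − 1 = 2.

2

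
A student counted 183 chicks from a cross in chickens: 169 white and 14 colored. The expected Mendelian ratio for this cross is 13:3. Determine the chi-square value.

Under the 13:3 hypothesis (Σ ratio = 16, N = 183):
  white: 183 × 13/16 = 148.6875
  colored: 183 × 3/16 = 34.3125
χ² = Σ (O − E)² / E
  white: (169 − 148.6875)² / 148.6875 = 2.7749
  colored: (14 − 34.3125)² / 34.3125 = 12.0247
χ² = 2.7749 + 12.0247 = 14.7996 ≈ 14.800

14.800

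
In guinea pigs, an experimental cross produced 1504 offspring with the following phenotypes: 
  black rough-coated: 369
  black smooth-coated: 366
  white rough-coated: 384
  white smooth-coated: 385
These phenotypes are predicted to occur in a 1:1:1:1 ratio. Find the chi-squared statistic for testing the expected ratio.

0.782

Total ratio parts = 4. Expected numbers out of 1504:
  black rough-coated: 1504 × 1/4 = 376
  black smooth-coated: 1504 × 1/4 = 376
  white rough-coated: 1504 × 1/4 = 376
  white smooth-coated: 1504 × 1/4 = 376
χ² = Σ (O − E)² / E
  black rough-coated: (369 − 376)² / 376 = 0.1303
  black smooth-coated: (366 − 376)² / 376 = 0.2660
  white rough-coated: (384 − 376)² / 376 = 0.1702
  white smooth-coated: (385 − 376)² / 376 = 0.2154
χ² = 0.1303 + 0.2660 + 0.1702 + 0.2154 = 0.7819 ≈ 0.782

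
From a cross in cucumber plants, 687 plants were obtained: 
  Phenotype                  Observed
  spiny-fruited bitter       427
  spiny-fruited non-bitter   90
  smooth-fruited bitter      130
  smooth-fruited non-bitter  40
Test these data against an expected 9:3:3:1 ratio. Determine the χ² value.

Under the 9:3:3:1 hypothesis (Σ ratio = 16, N = 687):
  spiny-fruited bitter: 687 × 9/16 = 386.4375
  spiny-fruited non-bitter: 687 × 3/16 = 128.8125
  smooth-fruited bitter: 687 × 3/16 = 128.8125
  smooth-fruited non-bitter: 687 × 1/16 = 42.9375
χ² = Σ (O − E)² / E
  spiny-fruited bitter: (427 − 386.4375)² / 386.4375 = 4.2577
  spiny-fruited non-bitter: (90 − 128.8125)² / 128.8125 = 11.6946
  smooth-fruited bitter: (130 − 128.8125)² / 128.8125 = 0.0109
  smooth-fruited non-bitter: (40 − 42.9375)² / 42.9375 = 0.2010
χ² = 4.2577 + 11.6946 + 0.0109 + 0.2010 = 16.1642 ≈ 16.164

16.164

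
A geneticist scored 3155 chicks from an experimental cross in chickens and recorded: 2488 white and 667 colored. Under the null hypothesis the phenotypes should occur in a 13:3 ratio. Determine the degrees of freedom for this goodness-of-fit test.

A goodness-of-fit test with 2 phenotype classes has df = 2 − 1 = 1.

1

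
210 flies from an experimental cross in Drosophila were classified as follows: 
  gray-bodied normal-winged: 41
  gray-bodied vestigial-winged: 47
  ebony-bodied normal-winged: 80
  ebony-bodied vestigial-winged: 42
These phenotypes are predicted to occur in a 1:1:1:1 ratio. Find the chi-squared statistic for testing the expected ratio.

The 1:1:1:1 ratio has 4 parts, so with N = 210 the expected counts are:
  gray-bodied normal-winged: 210 × 1/4 = 52.5
  gray-bodied vestigial-winged: 210 × 1/4 = 52.5
  ebony-bodied normal-winged: 210 × 1/4 = 52.5
  ebony-bodied vestigial-winged: 210 × 1/4 = 52.5
χ² = Σ (O − E)² / E
  gray-bodied normal-winged: (41 − 52.5)² / 52.5 = 2.5190
  gray-bodied vestigial-winged: (47 − 52.5)² / 52.5 = 0.5762
  ebony-bodied normal-winged: (80 − 52.5)² / 52.5 = 14.4048
  ebony-bodied vestigial-winged: (42 − 52.5)² / 52.5 = 2.1000
χ² = 2.5190 + 0.5762 + 14.4048 + 2.1000 = 19.600

19.600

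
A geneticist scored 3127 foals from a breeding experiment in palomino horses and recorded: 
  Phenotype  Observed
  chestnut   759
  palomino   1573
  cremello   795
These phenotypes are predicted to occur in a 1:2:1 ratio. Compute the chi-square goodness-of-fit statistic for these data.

Under the 1:2:1 hypothesis (Σ ratio = 4, N = 3127):
  chestnut: 3127 × 1/4 = 781.75
  palomino: 3127 × 2/4 = 1563.5
  cremello: 3127 × 1/4 = 781.75
χ² = Σ (O − E)² / E
  chestnut: (759 − 781.75)² / 781.75 = 0.6621
  palomino: (1573 − 1563.5)² / 1563.5 = 0.0577
  cremello: (795 − 781.75)² / 781.75 = 0.2246
χ² = 0.6621 + 0.0577 + 0.2246 = 0.9444 ≈ 0.944

0.944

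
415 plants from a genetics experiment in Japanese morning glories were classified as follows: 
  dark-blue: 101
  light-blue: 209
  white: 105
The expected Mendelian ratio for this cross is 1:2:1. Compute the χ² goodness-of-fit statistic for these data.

0.099

The 1:2:1 ratio has 4 parts, so with N = 415 the expected counts are:
  dark-blue: 415 × 1/4 = 103.75
  light-blue: 415 × 2/4 = 207.5
  white: 415 × 1/4 = 103.75
χ² = Σ (O − E)² / E
  dark-blue: (101 − 103.75)² / 103.75 = 0.0729
  light-blue: (209 − 207.5)² / 207.5 = 0.0108
  white: (105 − 103.75)² / 103.75 = 0.0151
χ² = 0.0729 + 0.0108 + 0.0151 = 0.0988 ≈ 0.099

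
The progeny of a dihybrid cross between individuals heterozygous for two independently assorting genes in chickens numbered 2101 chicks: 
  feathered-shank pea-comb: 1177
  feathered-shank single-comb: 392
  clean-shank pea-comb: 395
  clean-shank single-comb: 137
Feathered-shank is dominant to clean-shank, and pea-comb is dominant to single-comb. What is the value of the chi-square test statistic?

0.278

A dihybrid F₂ with independent assortment and complete dominance at both loci gives a 9:3:3:1 phenotypic ratio.
Expected counts for N = 2101 under a 9:3:3:1 ratio (total parts = 16):
  feathered-shank pea-comb: 2101 × 9/16 = 1181.8125
  feathered-shank single-comb: 2101 × 3/16 = 393.9375
  clean-shank pea-comb: 2101 × 3/16 = 393.9375
  clean-shank single-comb: 2101 × 1/16 = 131.3125
χ² = Σ (O − E)² / E
  feathered-shank pea-comb: (1177 − 1181.8125)² / 1181.8125 = 0.0196
  feathered-shank single-comb: (392 − 393.9375)² / 393.9375 = 0.0095
  clean-shank pea-comb: (395 − 393.9375)² / 393.9375 = 0.0029
  clean-shank single-comb: (137 − 131.3125)² / 131.3125 = 0.2463
χ² = 0.0196 + 0.0095 + 0.0029 + 0.2463 = 0.2783 ≈ 0.278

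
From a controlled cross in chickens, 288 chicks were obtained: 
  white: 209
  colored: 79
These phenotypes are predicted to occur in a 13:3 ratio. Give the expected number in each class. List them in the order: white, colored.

The 13:3 ratio has 16 parts, so with N = 288 the expected counts are:
  white: 288 × 13/16 = 234
  colored: 288 × 3/16 = 54

234, 54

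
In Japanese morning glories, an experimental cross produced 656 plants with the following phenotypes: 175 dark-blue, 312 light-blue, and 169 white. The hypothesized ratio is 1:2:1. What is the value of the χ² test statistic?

Under the 1:2:1 hypothesis (Σ ratio = 4, N = 656):
  dark-blue: 656 × 1/4 = 164
  light-blue: 656 × 2/4 = 328
  white: 656 × 1/4 = 164
χ² = Σ (O − E)² / E
  dark-blue: (175 − 164)² / 164 = 0.7378
  light-blue: (312 − 328)² / 328 = 0.7805
  white: (169 − 164)² / 164 = 0.1524
χ² = 0.7378 + 0.7805 + 0.1524 = 1.6707 ≈ 1.671

1.671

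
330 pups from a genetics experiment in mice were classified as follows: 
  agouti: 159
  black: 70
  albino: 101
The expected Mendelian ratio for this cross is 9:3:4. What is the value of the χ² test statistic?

9.034

Expected counts for N = 330 under a 9:3:4 ratio (total parts = 16):
  agouti: 330 × 9/16 = 185.625
  black: 330 × 3/16 = 61.875
  albino: 330 × 4/16 = 82.5
χ² = Σ (O − E)² / E
  agouti: (159 − 185.625)² / 185.625 = 3.8189
  black: (70 − 61.875)² / 61.875 = 1.0669
  albino: (101 − 82.5)² / 82.5 = 4.1485
χ² = 3.8189 + 1.0669 + 4.1485 = 9.0343 ≈ 9.034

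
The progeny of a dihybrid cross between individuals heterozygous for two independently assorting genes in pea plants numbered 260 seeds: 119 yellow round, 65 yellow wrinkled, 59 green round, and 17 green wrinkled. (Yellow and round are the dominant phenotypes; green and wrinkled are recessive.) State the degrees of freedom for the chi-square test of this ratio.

3

A dihybrid F₂ with independent assortment and complete dominance at both loci gives a 9:3:3:1 phenotypic ratio.
A goodness-of-fit test with 4 phenotype classes has df = 4 − 1 = 3.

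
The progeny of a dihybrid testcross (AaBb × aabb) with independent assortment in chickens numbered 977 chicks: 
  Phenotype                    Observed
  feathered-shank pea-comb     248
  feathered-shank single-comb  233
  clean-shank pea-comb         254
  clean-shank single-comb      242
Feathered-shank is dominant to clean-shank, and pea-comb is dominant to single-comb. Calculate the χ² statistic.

A dihybrid testcross with independent assortment gives a 1:1:1:1 ratio.
Expected counts for N = 977 under a 1:1:1:1 ratio (total parts = 4):
  feathered-shank pea-comb: 977 × 1/4 = 244.25
  feathered-shank single-comb: 977 × 1/4 = 244.25
  clean-shank pea-comb: 977 × 1/4 = 244.25
  clean-shank single-comb: 977 × 1/4 = 244.25
χ² = Σ (O − E)² / E
  feathered-shank pea-comb: (248 − 244.25)² / 244.25 = 0.0576
  feathered-shank single-comb: (233 − 244.25)² / 244.25 = 0.5182
  clean-shank pea-comb: (254 − 244.25)² / 244.25 = 0.3892
  clean-shank single-comb: (242 − 244.25)² / 244.25 = 0.0207
χ² = 0.0576 + 0.5182 + 0.3892 + 0.0207 = 0.9857 ≈ 0.986

0.986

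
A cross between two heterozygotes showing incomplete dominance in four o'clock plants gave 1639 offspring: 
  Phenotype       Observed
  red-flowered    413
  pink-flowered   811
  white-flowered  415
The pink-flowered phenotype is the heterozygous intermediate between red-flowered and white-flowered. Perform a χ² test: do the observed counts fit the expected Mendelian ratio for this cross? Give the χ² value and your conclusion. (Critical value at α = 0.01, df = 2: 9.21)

With incomplete dominance, a heterozygote × heterozygote cross gives a 1:2:1 phenotypic ratio.
The 1:2:1 ratio has 4 parts, so with N = 1639 the expected counts are:
  red-flowered: 1639 × 1/4 = 409.75
  pink-flowered: 1639 × 2/4 = 819.5
  white-flowered: 1639 × 1/4 = 409.75
χ² = Σ (O − E)² / E
  red-flowered: (413 − 409.75)² / 409.75 = 0.0258
  pink-flowered: (811 − 819.5)² / 819.5 = 0.0882
  white-flowered: (415 − 409.75)² / 409.75 = 0.0673
χ² = 0.0258 + 0.0882 + 0.0673 = 0.1813 ≈ 0.181
Degrees of freedom = 3 − 1 = 2; critical value at α = 0.01 is 9.21.
Since 0.181 < 9.21, we fail to reject the null hypothesis — the data are consistent with the 1:2:1 ratio.

0.181; consistent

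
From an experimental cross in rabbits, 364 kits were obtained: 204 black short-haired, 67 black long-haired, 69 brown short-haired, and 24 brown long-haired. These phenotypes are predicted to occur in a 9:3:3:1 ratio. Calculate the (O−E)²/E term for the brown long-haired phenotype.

0.069

The 9:3:3:1 ratio has 16 parts, so with N = 364 the expected counts are:
  black short-haired: 364 × 9/16 = 204.75
  black long-haired: 364 × 3/16 = 68.25
  brown short-haired: 364 × 3/16 = 68.25
  brown long-haired: 364 × 1/16 = 22.75
Contribution of brown long-haired: (24 − 22.75)² / 22.75 = 0.0687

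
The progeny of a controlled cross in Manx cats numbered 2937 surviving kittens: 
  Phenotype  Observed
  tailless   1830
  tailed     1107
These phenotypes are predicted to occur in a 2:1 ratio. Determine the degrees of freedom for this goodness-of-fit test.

A goodness-of-fit test with 2 phenotype classes has df = 2 − 1 = 1.

1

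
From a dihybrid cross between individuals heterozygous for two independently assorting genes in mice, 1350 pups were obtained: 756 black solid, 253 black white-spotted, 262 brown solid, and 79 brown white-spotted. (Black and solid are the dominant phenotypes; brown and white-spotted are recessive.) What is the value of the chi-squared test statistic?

A dihybrid F₂ with independent assortment and complete dominance at both loci gives a 9:3:3:1 phenotypic ratio.
Under the 9:3:3:1 hypothesis (Σ ratio = 16, N = 1350):
  black solid: 1350 × 9/16 = 759.375
  black white-spotted: 1350 × 3/16 = 253.125
  brown solid: 1350 × 3/16 = 253.125
  brown white-spotted: 1350 × 1/16 = 84.375
χ² = Σ (O − E)² / E
  black solid: (756 − 759.375)² / 759.375 = 0.0150
  black white-spotted: (253 − 253.125)² / 253.125 = 0.0001
  brown solid: (262 − 253.125)² / 253.125 = 0.3112
  brown white-spotted: (79 − 84.375)² / 84.375 = 0.3424
χ² = 0.0150 + 0.0001 + 0.3112 + 0.3424 = 0.6687 ≈ 0.669

0.669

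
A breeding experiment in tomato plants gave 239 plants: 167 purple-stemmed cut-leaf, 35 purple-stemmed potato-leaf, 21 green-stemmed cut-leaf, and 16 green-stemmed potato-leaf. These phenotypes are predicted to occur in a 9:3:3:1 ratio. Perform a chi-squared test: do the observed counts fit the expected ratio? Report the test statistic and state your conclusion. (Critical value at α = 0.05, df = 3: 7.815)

22.765; not consistent

The 9:3:3:1 ratio has 16 parts, so with N = 239 the expected counts are:
  purple-stemmed cut-leaf: 239 × 9/16 = 134.4375
  purple-stemmed potato-leaf: 239 × 3/16 = 44.8125
  green-stemmed cut-leaf: 239 × 3/16 = 44.8125
  green-stemmed potato-leaf: 239 × 1/16 = 14.9375
χ² = Σ (O − E)² / E
  purple-stemmed cut-leaf: (167 − 134.4375)² / 134.4375 = 7.8871
  purple-stemmed potato-leaf: (35 − 44.8125)² / 44.8125 = 2.1486
  green-stemmed cut-leaf: (21 − 44.8125)² / 44.8125 = 12.6535
  green-stemmed potato-leaf: (16 − 14.9375)² / 14.9375 = 0.0756
χ² = 7.8871 + 2.1486 + 12.6535 + 0.0756 = 22.7648 ≈ 22.765
Degrees of freedom = 4 − 1 = 3; critical value at α = 0.05 is 7.815.
Since 22.765 > 7.815, we reject the null hypothesis — the data do not fit the 9:3:3:1 ratio.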